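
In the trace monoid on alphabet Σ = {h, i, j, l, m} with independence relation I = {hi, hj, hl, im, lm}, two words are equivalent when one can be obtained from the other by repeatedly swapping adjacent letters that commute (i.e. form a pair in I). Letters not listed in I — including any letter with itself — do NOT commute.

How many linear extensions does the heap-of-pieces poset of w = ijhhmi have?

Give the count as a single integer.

16

#0=i has no predecessor
#1=j depends on [0:i]
#2=h has no predecessor
#3=h depends on [2:h]
#4=m depends on [1:j, 3:h]
#5=i depends on [1:j]
sources: [0:i, 2:h]
N(rest) = Σ N(rest − s) over sources s of rest; N(one piece) = 1:
  size 1 → [4]=1  [5]=1
  size 2 → [3,4]=1  [4,5]=2
  size 3 → [1,4,5]=2  [2,3,4]=1  [3,4,5]=3
  size 4 → [0,1,4,5]=2  [1,3,4,5]=5  [2,3,4,5]=4
  first=0(i) contributes 9
  first=2(h) contributes 7
|[w]| = 16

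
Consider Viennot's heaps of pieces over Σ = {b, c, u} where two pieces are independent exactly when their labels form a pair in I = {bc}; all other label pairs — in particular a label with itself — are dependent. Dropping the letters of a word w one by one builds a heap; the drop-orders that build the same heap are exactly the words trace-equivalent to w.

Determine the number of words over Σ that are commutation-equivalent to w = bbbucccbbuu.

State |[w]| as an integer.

drop 0:b onto floor
drop 1:b onto {0:b}
drop 2:b onto {1:b}
drop 3:u onto {2:b}
drop 4:c onto {3:u}
drop 5:c onto {4:c}
drop 6:c onto {5:c}
drop 7:b onto {3:u}
drop 8:b onto {7:b}
drop 9:u onto {6:c, 8:b}
drop 10:u onto {9:u}
ground layer = {0:b}
drop-orders for the pieces not yet dropped (sum over which currently-grounded one goes next):
  1 to go: {10} 1
  2 to go: {9,10} 1
  3 to go: {6,9,10} 1  {8,9,10} 1
  4 to go: {5,6,9,10} 1  {6,8,9,10} 2  {7,8,9,10} 1
  5 to go: {4,5,6,9,10} 1  {5,6,8,9,10} 3  {6,7,8,9,10} 3
  6 to go: {4,5,6,8,9,10} 4  {5,6,7,8,9,10} 6
  7 to go: {4,5,6,7,8,9,10} 10
  8 to go: {3,4,5,6,7,8,9,10} 10
  9 to go: {2,3,4,5,6,7,8,9,10} 10
  if 0:b drops first: 10 orders

10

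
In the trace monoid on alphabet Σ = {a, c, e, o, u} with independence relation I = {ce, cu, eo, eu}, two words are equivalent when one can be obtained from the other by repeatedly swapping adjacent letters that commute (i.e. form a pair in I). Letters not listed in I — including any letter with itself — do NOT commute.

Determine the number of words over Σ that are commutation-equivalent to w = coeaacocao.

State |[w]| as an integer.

drop 0:c onto floor
drop 1:o onto {0:c}
drop 2:e onto floor
drop 3:a onto {1:o, 2:e}
drop 4:a onto {3:a}
drop 5:c onto {4:a}
drop 6:o onto {5:c}
drop 7:c onto {6:o}
drop 8:a onto {7:c}
drop 9:o onto {8:a}
ground layer = {0:c, 2:e}
drop-orders for the pieces not yet dropped (sum over which currently-grounded one goes next):
  1 to go: {9} 1
  2 to go: {8,9} 1
  3 to go: {7,8,9} 1
  4 to go: {6,7,8,9} 1
  5 to go: {5,6,7,8,9} 1
  6 to go: {4,5,6,7,8,9} 1
  7 to go: {3,4,5,6,7,8,9} 1
  8 to go: {1,3,4,5,6,7,8,9} 1  {2,3,4,5,6,7,8,9} 1
  if 0:c drops first: 2 orders
  if 2:e drops first: 1 orders
heap linearizations: 3

3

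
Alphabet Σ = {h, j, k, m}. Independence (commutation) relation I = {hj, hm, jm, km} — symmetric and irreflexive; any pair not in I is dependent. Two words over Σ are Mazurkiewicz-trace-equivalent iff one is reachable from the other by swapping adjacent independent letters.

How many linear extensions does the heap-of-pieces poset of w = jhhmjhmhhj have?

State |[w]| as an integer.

2520

drop 0:j onto floor
drop 1:h onto floor
drop 2:h onto {1:h}
drop 3:m onto floor
drop 4:j onto {0:j}
drop 5:h onto {2:h}
drop 6:m onto {3:m}
drop 7:h onto {5:h}
drop 8:h onto {7:h}
drop 9:j onto {4:j}
ground layer = {0:j, 1:h, 3:m}
drop-orders for the pieces not yet dropped (sum over which currently-grounded one goes next):
  1 to go: {6} 1  {8} 1  {9} 1
  2 to go: {3,6} 1  {4,9} 1  {6,8} 2  {6,9} 2  {7,8} 1  {8,9} 2
  3 to go: {0,4,9} 1  {3,6,8} 3  {3,6,9} 3  {4,6,9} 3  {4,8,9} 3  {5,7,8} 1  {6,7,8} 3  {6,8,9} 6  {7,8,9} 3
  4 to go: {0,4,6,9} 4  {0,4,8,9} 4  {2,5,7,8} 1  {3,4,6,9} 6  {3,6,7,8} 6  {3,6,8,9} 12  {4,6,8,9} 12  {4,7,8,9} 6  {5,6,7,8} 4  {5,7,8,9} 4  {6,7,8,9} 12
  5 to go: {0,3,4,6,9} 10  {0,4,6,8,9} 20  {0,4,7,8,9} 10  {1,2,5,7,8} 1  {2,5,6,7,8} 5  {2,5,7,8,9} 5  {3,4,6,8,9} 30  {3,5,6,7,8} 10  {3,6,7,8,9} 30  {4,5,7,8,9} 10  {4,6,7,8,9} 30  {5,6,7,8,9} 20
  6 to go: {0,3,4,6,8,9} 60  {0,4,5,7,8,9} 20  {0,4,6,7,8,9} 60  {1,2,5,6,7,8} 6  {1,2,5,7,8,9} 6  {2,3,5,6,7,8} 15  {2,4,5,7,8,9} 15  {2,5,6,7,8,9} 30  {3,4,6,7,8,9} 90  {3,5,6,7,8,9} 60  {4,5,6,7,8,9} 60
  7 to go: {0,2,4,5,7,8,9} 35  {0,3,4,6,7,8,9} 210  {0,4,5,6,7,8,9} 140  {1,2,3,5,6,7,8} 21  {1,2,4,5,7,8,9} 21  {1,2,5,6,7,8,9} 42  {2,3,5,6,7,8,9} 105  {2,4,5,6,7,8,9} 105  {3,4,5,6,7,8,9} 210
  8 to go: {0,1,2,4,5,7,8,9} 56  {0,2,4,5,6,7,8,9} 280  {0,3,4,5,6,7,8,9} 560  {1,2,3,5,6,7,8,9} 168  {1,2,4,5,6,7,8,9} 168  {2,3,4,5,6,7,8,9} 420
  if 0:j drops first: 756 orders
  if 1:h drops first: 1260 orders
  if 3:m drops first: 504 orders
heap linearizations: 2520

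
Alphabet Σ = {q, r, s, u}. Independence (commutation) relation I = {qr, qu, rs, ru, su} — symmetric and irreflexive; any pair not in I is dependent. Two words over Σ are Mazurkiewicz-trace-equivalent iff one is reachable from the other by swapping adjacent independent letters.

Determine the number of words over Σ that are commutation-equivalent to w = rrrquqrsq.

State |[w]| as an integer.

#0=r has no predecessor
#1=r depends on [0:r]
#2=r depends on [1:r]
#3=q has no predecessor
#4=u has no predecessor
#5=q depends on [3:q]
#6=r depends on [2:r]
#7=s depends on [5:q]
#8=q depends on [7:s]
sources: [0:r, 3:q, 4:u]
N(rest) = Σ N(rest − s) over sources s of rest; N(one piece) = 1:
  size 1 → [4]=1  [6]=1  [8]=1
  size 2 → [2,6]=1  [4,6]=2  [4,8]=2  [6,8]=2  [7,8]=1
  size 3 → [1,2,6]=1  [2,4,6]=3  [2,6,8]=3  [4,6,8]=6  [4,7,8]=3  [5,7,8]=1  [6,7,8]=3
  size 4 → [0,1,2,6]=1  [1,2,4,6]=4  [1,2,6,8]=4  [2,4,6,8]=12  [2,6,7,8]=6  [3,5,7,8]=1  [4,5,7,8]=4  [4,6,7,8]=12  [5,6,7,8]=4
  size 5 → [0,1,2,4,6]=5  [0,1,2,6,8]=5  [1,2,4,6,8]=20  [1,2,6,7,8]=10  [2,4,6,7,8]=30  [2,5,6,7,8]=10  [3,4,5,7,8]=5  [3,5,6,7,8]=5  [4,5,6,7,8]=20
  size 6 → [0,1,2,4,6,8]=30  [0,1,2,6,7,8]=15  [1,2,4,6,7,8]=60  [1,2,5,6,7,8]=20  [2,3,5,6,7,8]=15  [2,4,5,6,7,8]=60  [3,4,5,6,7,8]=30
  size 7 → [0,1,2,4,6,7,8]=105  [0,1,2,5,6,7,8]=35  [1,2,3,5,6,7,8]=35  [1,2,4,5,6,7,8]=140  [2,3,4,5,6,7,8]=105
  first=0(r) contributes 280
  first=3(q) contributes 280
  first=4(u) contributes 70
|[w]| = 630

630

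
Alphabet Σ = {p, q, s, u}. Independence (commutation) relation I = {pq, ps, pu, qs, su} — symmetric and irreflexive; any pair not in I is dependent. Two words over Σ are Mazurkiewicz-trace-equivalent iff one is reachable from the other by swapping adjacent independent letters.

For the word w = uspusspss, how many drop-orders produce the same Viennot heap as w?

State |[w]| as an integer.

0(u) covers ∅
1(s) covers ∅
2(p) covers ∅
3(u) covers 0:u
4(s) covers 1:s
5(s) covers 4:s
6(p) covers 2:p
7(s) covers 5:s
8(s) covers 7:s
floor of heap: 0:u, 1:s, 2:p
completions by unplaced set U, small U first (add the entries for U minus each lowest piece of U):
  |U|=1: {3}:1  {6}:1  {8}:1
  |U|=2: {0,3}:1  {2,6}:1  {3,6}:2  {3,8}:2  {6,8}:2  {7,8}:1
  |U|=3: {0,3,6}:3  {0,3,8}:3  {2,3,6}:3  {2,6,8}:3  {3,6,8}:6  {3,7,8}:3  {5,7,8}:1  {6,7,8}:3
  |U|=4: {0,2,3,6}:6  {0,3,6,8}:12  {0,3,7,8}:6  {2,3,6,8}:12  {2,6,7,8}:6  {3,5,7,8}:4  {3,6,7,8}:12  {4,5,7,8}:1  {5,6,7,8}:4
  |U|=5: {0,2,3,6,8}:30  {0,3,5,7,8}:10  {0,3,6,7,8}:30  {1,4,5,7,8}:1  {2,3,6,7,8}:30  {2,5,6,7,8}:10  {3,4,5,7,8}:5  {3,5,6,7,8}:20  {4,5,6,7,8}:5
  |U|=6: {0,2,3,6,7,8}:90  {0,3,4,5,7,8}:15  {0,3,5,6,7,8}:60  {1,3,4,5,7,8}:6  {1,4,5,6,7,8}:6  {2,3,5,6,7,8}:60  {2,4,5,6,7,8}:15  {3,4,5,6,7,8}:30
  |U|=7: {0,1,3,4,5,7,8}:21  {0,2,3,5,6,7,8}:210  {0,3,4,5,6,7,8}:105  {1,2,4,5,6,7,8}:21  {1,3,4,5,6,7,8}:42  {2,3,4,5,6,7,8}:105
  start at 0(u): 168
  start at 1(s): 420
  start at 2(p): 168
sum over floor = 756

756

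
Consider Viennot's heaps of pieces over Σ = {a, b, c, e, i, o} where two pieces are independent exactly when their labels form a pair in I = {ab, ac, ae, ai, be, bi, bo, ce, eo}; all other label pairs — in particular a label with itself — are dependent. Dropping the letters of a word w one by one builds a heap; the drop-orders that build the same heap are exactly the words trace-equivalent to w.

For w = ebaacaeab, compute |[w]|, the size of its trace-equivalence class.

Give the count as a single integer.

drop 0:e onto floor
drop 1:b onto floor
drop 2:a onto floor
drop 3:a onto {2:a}
drop 4:c onto {1:b}
drop 5:a onto {3:a}
drop 6:e onto {0:e}
drop 7:a onto {5:a}
drop 8:b onto {4:c}
ground layer = {0:e, 1:b, 2:a}
drop-orders for the pieces not yet dropped (sum over which currently-grounded one goes next):
  1 to go: {6} 1  {7} 1  {8} 1
  2 to go: {0,6} 1  {4,8} 1  {5,7} 1  {6,7} 2  {6,8} 2  {7,8} 2
  3 to go: {0,6,7} 3  {0,6,8} 3  {1,4,8} 1  {3,5,7} 1  {4,6,8} 3  {4,7,8} 3  {5,6,7} 3  {5,7,8} 3  {6,7,8} 6
  4 to go: {0,4,6,8} 6  {0,5,6,7} 6  {0,6,7,8} 12  {1,4,6,8} 4  {1,4,7,8} 4  {2,3,5,7} 1  {3,5,6,7} 4  {3,5,7,8} 4  {4,5,7,8} 6  {4,6,7,8} 12  {5,6,7,8} 12
  5 to go: {0,1,4,6,8} 10  {0,3,5,6,7} 10  {0,4,6,7,8} 30  {0,5,6,7,8} 30  {1,4,5,7,8} 10  {1,4,6,7,8} 20  {2,3,5,6,7} 5  {2,3,5,7,8} 5  {3,4,5,7,8} 10  {3,5,6,7,8} 20  {4,5,6,7,8} 30
  6 to go: {0,1,4,6,7,8} 60  {0,2,3,5,6,7} 15  {0,3,5,6,7,8} 60  {0,4,5,6,7,8} 90  {1,3,4,5,7,8} 20  {1,4,5,6,7,8} 60  {2,3,4,5,7,8} 15  {2,3,5,6,7,8} 30  {3,4,5,6,7,8} 60
  7 to go: {0,1,4,5,6,7,8} 210  {0,2,3,5,6,7,8} 105  {0,3,4,5,6,7,8} 210  {1,2,3,4,5,7,8} 35  {1,3,4,5,6,7,8} 140  {2,3,4,5,6,7,8} 105
  if 0:e drops first: 280 orders
  if 1:b drops first: 420 orders
  if 2:a drops first: 560 orders
heap linearizations: 1260

1260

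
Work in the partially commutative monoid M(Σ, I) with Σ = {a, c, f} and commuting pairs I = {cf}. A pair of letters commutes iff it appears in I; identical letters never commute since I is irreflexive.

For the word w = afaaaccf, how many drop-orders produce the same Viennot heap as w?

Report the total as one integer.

drop 0:a onto floor
drop 1:f onto {0:a}
drop 2:a onto {1:f}
drop 3:a onto {2:a}
drop 4:a onto {3:a}
drop 5:c onto {4:a}
drop 6:c onto {5:c}
drop 7:f onto {4:a}
ground layer = {0:a}
drop-orders for the pieces not yet dropped (sum over which currently-grounded one goes next):
  1 to go: {6} 1  {7} 1
  2 to go: {5,6} 1  {6,7} 2
  3 to go: {5,6,7} 3
  4 to go: {4,5,6,7} 3
  5 to go: {3,4,5,6,7} 3
  6 to go: {2,3,4,5,6,7} 3
  if 0:a drops first: 3 orders

3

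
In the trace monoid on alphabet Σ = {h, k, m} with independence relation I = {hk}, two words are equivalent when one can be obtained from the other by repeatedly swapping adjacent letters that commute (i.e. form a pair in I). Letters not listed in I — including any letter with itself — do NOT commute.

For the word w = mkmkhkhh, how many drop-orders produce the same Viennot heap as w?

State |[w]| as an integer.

#0=m has no predecessor
#1=k depends on [0:m]
#2=m depends on [1:k]
#3=k depends on [2:m]
#4=h depends on [2:m]
#5=k depends on [3:k]
#6=h depends on [4:h]
#7=h depends on [6:h]
sources: [0:m]
N(rest) = Σ N(rest − s) over sources s of rest; N(one piece) = 1:
  size 1 → [5]=1  [7]=1
  size 2 → [3,5]=1  [5,7]=2  [6,7]=1
  size 3 → [3,5,7]=3  [4,6,7]=1  [5,6,7]=3
  size 4 → [3,5,6,7]=6  [4,5,6,7]=4
  size 5 → [3,4,5,6,7]=10
  size 6 → [2,3,4,5,6,7]=10
  first=0(m) contributes 10

10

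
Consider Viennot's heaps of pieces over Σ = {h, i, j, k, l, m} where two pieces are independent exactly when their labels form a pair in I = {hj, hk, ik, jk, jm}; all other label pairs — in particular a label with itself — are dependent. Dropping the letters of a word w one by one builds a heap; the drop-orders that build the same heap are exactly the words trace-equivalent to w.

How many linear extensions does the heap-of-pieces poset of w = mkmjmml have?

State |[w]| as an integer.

6

#0=m has no predecessor
#1=k depends on [0:m]
#2=m depends on [1:k]
#3=j has no predecessor
#4=m depends on [2:m]
#5=m depends on [4:m]
#6=l depends on [3:j, 5:m]
sources: [0:m, 3:j]
N(rest) = Σ N(rest − s) over sources s of rest; N(one piece) = 1:
  size 1 → [6]=1
  size 2 → [3,6]=1  [5,6]=1
  size 3 → [3,5,6]=2  [4,5,6]=1
  size 4 → [2,4,5,6]=1  [3,4,5,6]=3
  size 5 → [1,2,4,5,6]=1  [2,3,4,5,6]=4
  first=0(m) contributes 5
  first=3(j) contributes 1
|[w]| = 6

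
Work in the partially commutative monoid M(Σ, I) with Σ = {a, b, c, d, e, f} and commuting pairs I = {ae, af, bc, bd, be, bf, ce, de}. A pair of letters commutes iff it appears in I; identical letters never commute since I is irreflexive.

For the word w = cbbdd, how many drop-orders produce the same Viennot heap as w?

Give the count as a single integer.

10

0(c) covers ∅
1(b) covers ∅
2(b) covers 1:b
3(d) covers 0:c
4(d) covers 3:d
floor of heap: 0:c, 1:b
completions by unplaced set U, small U first (add the entries for U minus each lowest piece of U):
  |U|=1: {2}:1  {4}:1
  |U|=2: {1,2}:1  {2,4}:2  {3,4}:1
  |U|=3: {0,3,4}:1  {1,2,4}:3  {2,3,4}:3
  start at 0(c): 6
  start at 1(b): 4
sum over floor = 10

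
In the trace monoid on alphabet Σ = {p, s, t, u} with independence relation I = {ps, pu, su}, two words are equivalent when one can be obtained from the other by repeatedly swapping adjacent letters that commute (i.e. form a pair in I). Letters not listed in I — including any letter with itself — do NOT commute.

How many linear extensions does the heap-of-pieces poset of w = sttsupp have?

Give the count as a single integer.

#0=s has no predecessor
#1=t depends on [0:s]
#2=t depends on [1:t]
#3=s depends on [2:t]
#4=u depends on [2:t]
#5=p depends on [2:t]
#6=p depends on [5:p]
sources: [0:s]
N(rest) = Σ N(rest − s) over sources s of rest; N(one piece) = 1:
  size 1 → [3]=1  [4]=1  [6]=1
  size 2 → [3,4]=2  [3,6]=2  [4,6]=2  [5,6]=1
  size 3 → [3,4,6]=6  [3,5,6]=3  [4,5,6]=3
  size 4 → [3,4,5,6]=12
  size 5 → [2,3,4,5,6]=12
  first=0(s) contributes 12

12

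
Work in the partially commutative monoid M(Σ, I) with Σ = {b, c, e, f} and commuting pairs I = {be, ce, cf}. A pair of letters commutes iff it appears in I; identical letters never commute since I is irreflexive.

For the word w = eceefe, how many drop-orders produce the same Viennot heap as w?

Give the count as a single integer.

#0=e has no predecessor
#1=c has no predecessor
#2=e depends on [0:e]
#3=e depends on [2:e]
#4=f depends on [3:e]
#5=e depends on [4:f]
sources: [0:e, 1:c]
N(rest) = Σ N(rest − s) over sources s of rest; N(one piece) = 1:
  size 1 → [1]=1  [5]=1
  size 2 → [1,5]=2  [4,5]=1
  size 3 → [1,4,5]=3  [3,4,5]=1
  size 4 → [1,3,4,5]=4  [2,3,4,5]=1
  first=0(e) contributes 5
  first=1(c) contributes 1
|[w]| = 6

6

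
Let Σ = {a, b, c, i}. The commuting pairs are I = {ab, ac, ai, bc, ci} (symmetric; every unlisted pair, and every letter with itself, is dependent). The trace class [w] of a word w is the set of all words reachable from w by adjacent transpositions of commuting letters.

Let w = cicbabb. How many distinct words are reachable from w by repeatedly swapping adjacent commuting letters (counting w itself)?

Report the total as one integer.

105

piece 0:c — minimal
piece 1:i — minimal
piece 2:c rests on {0:c}
piece 3:b rests on {1:i}
piece 4:a — minimal
piece 5:b rests on {3:b}
piece 6:b rests on {5:b}
minimal pieces: {0:c, 1:i, 4:a}
ways to finish when only these pieces remain (= sum over removing one remaining piece with nothing left below it):
  1 left: {2}→1  {4}→1  {6}→1
  2 left: {0,2}→1  {2,4}→2  {2,6}→2  {4,6}→2  {5,6}→1
  3 left: {0,2,4}→3  {0,2,6}→3  {2,4,6}→6  {2,5,6}→3  {3,5,6}→1  {4,5,6}→3
  4 left: {0,2,4,6}→12  {0,2,5,6}→6  {1,3,5,6}→1  {2,3,5,6}→4  {2,4,5,6}→12  {3,4,5,6}→4
  5 left: {0,2,3,5,6}→10  {0,2,4,5,6}→30  {1,2,3,5,6}→5  {1,3,4,5,6}→5  {2,3,4,5,6}→20
  placing 0:c first → 30 extensions
  placing 1:i first → 60 extensions
  placing 4:a first → 15 extensions
total linear extensions = 105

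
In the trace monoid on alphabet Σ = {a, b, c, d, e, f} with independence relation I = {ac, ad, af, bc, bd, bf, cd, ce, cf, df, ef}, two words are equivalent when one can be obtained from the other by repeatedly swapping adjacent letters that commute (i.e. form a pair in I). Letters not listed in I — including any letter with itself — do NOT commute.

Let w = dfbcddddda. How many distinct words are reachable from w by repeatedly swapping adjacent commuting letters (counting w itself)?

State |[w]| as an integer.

piece 0:d — minimal
piece 1:f — minimal
piece 2:b — minimal
piece 3:c — minimal
piece 4:d rests on {0:d}
piece 5:d rests on {4:d}
piece 6:d rests on {5:d}
piece 7:d rests on {6:d}
piece 8:d rests on {7:d}
piece 9:a rests on {2:b}
minimal pieces: {0:d, 1:f, 2:b, 3:c}
ways to finish when only these pieces remain (= sum over removing one remaining piece with nothing left below it):
  1 left: {1}→1  {3}→1  {8}→1  {9}→1
  2 left: {1,3}→2  {1,8}→2  {1,9}→2  {2,9}→1  {3,8}→2  {3,9}→2  {7,8}→1  {8,9}→2
  3 left: {1,2,9}→3  {1,3,8}→6  {1,3,9}→6  {1,7,8}→3  {1,8,9}→6  {2,3,9}→3  {2,8,9}→3  {3,7,8}→3  {3,8,9}→6  {6,7,8}→1  {7,8,9}→3
  4 left: {1,2,3,9}→12  {1,2,8,9}→12  {1,3,7,8}→12  {1,3,8,9}→24  {1,6,7,8}→4  {1,7,8,9}→12  {2,3,8,9}→12  {2,7,8,9}→6  {3,6,7,8}→4  {3,7,8,9}→12  {5,6,7,8}→1  {6,7,8,9}→4
  5 left: {1,2,3,8,9}→60  {1,2,7,8,9}→30  {1,3,6,7,8}→20  {1,3,7,8,9}→60  {1,5,6,7,8}→5  {1,6,7,8,9}→20  {2,3,7,8,9}→30  {2,6,7,8,9}→10  {3,5,6,7,8}→5  {3,6,7,8,9}→20  {4,5,6,7,8}→1  {5,6,7,8,9}→5
  6 left: {0,4,5,6,7,8}→1  {1,2,3,7,8,9}→180  {1,2,6,7,8,9}→60  {1,3,5,6,7,8}→30  {1,3,6,7,8,9}→120  {1,4,5,6,7,8}→6  {1,5,6,7,8,9}→30  {2,3,6,7,8,9}→60  {2,5,6,7,8,9}→15  {3,4,5,6,7,8}→6  {3,5,6,7,8,9}→30  {4,5,6,7,8,9}→6
  7 left: {0,1,4,5,6,7,8}→7  {0,3,4,5,6,7,8}→7  {0,4,5,6,7,8,9}→7  {1,2,3,6,7,8,9}→420  {1,2,5,6,7,8,9}→105  {1,3,4,5,6,7,8}→42  {1,3,5,6,7,8,9}→210  {1,4,5,6,7,8,9}→42  {2,3,5,6,7,8,9}→105  {2,4,5,6,7,8,9}→21  {3,4,5,6,7,8,9}→42
  8 left: {0,1,3,4,5,6,7,8}→56  {0,1,4,5,6,7,8,9}→56  {0,2,4,5,6,7,8,9}→28  {0,3,4,5,6,7,8,9}→56  {1,2,3,5,6,7,8,9}→840  {1,2,4,5,6,7,8,9}→168  {1,3,4,5,6,7,8,9}→336  {2,3,4,5,6,7,8,9}→168
  placing 0:d first → 1512 extensions
  placing 1:f first → 252 extensions
  placing 2:b first → 504 extensions
  placing 3:c first → 252 extensions
total linear extensions = 2520

2520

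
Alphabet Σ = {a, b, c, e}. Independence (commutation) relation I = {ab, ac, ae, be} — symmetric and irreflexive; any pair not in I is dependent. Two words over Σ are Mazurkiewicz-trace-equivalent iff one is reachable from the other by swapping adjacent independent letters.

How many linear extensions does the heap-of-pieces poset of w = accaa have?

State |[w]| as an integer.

drop 0:a onto floor
drop 1:c onto floor
drop 2:c onto {1:c}
drop 3:a onto {0:a}
drop 4:a onto {3:a}
ground layer = {0:a, 1:c}
drop-orders for the pieces not yet dropped (sum over which currently-grounded one goes next):
  1 to go: {2} 1  {4} 1
  2 to go: {1,2} 1  {2,4} 2  {3,4} 1
  3 to go: {0,3,4} 1  {1,2,4} 3  {2,3,4} 3
  if 0:a drops first: 6 orders
  if 1:c drops first: 4 orders
heap linearizations: 10

10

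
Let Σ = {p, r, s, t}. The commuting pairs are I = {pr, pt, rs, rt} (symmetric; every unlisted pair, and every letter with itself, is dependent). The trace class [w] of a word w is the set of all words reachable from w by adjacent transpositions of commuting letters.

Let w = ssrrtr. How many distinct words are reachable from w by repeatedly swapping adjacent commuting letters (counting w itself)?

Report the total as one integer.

20

#0=s has no predecessor
#1=s depends on [0:s]
#2=r has no predecessor
#3=r depends on [2:r]
#4=t depends on [1:s]
#5=r depends on [3:r]
sources: [0:s, 2:r]
N(rest) = Σ N(rest − s) over sources s of rest; N(one piece) = 1:
  size 1 → [4]=1  [5]=1
  size 2 → [1,4]=1  [3,5]=1  [4,5]=2
  size 3 → [0,1,4]=1  [1,4,5]=3  [2,3,5]=1  [3,4,5]=3
  size 4 → [0,1,4,5]=4  [1,3,4,5]=6  [2,3,4,5]=4
  first=0(s) contributes 10
  first=2(r) contributes 10
|[w]| = 20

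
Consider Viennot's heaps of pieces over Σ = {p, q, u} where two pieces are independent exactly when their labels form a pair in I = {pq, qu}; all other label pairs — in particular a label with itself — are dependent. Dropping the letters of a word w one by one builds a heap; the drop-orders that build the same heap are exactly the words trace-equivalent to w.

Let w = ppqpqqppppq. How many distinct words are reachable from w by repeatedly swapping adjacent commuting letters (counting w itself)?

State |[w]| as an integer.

330

0(p) covers ∅
1(p) covers 0:p
2(q) covers ∅
3(p) covers 1:p
4(q) covers 2:q
5(q) covers 4:q
6(p) covers 3:p
7(p) covers 6:p
8(p) covers 7:p
9(p) covers 8:p
10(q) covers 5:q
floor of heap: 0:p, 2:q
completions by unplaced set U, small U first (add the entries for U minus each lowest piece of U):
  |U|=1: {9}:1  {10}:1
  |U|=2: {5,10}:1  {8,9}:1  {9,10}:2
  |U|=3: {4,5,10}:1  {5,9,10}:3  {7,8,9}:1  {8,9,10}:3
  |U|=4: {2,4,5,10}:1  {4,5,9,10}:4  {5,8,9,10}:6  {6,7,8,9}:1  {7,8,9,10}:4
  |U|=5: {2,4,5,9,10}:5  {3,6,7,8,9}:1  {4,5,8,9,10}:10  {5,7,8,9,10}:10  {6,7,8,9,10}:5
  |U|=6: {1,3,6,7,8,9}:1  {2,4,5,8,9,10}:15  {3,6,7,8,9,10}:6  {4,5,7,8,9,10}:20  {5,6,7,8,9,10}:15
  |U|=7: {0,1,3,6,7,8,9}:1  {1,3,6,7,8,9,10}:7  {2,4,5,7,8,9,10}:35  {3,5,6,7,8,9,10}:21  {4,5,6,7,8,9,10}:35
  |U|=8: {0,1,3,6,7,8,9,10}:8  {1,3,5,6,7,8,9,10}:28  {2,4,5,6,7,8,9,10}:70  {3,4,5,6,7,8,9,10}:56
  |U|=9: {0,1,3,5,6,7,8,9,10}:36  {1,3,4,5,6,7,8,9,10}:84  {2,3,4,5,6,7,8,9,10}:126
  start at 0(p): 210
  start at 2(q): 120
sum over floor = 330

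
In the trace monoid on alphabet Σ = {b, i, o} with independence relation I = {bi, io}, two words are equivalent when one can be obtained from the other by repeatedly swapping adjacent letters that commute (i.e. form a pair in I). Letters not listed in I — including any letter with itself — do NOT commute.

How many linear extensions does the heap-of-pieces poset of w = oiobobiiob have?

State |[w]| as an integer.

120

drop 0:o onto floor
drop 1:i onto floor
drop 2:o onto {0:o}
drop 3:b onto {2:o}
drop 4:o onto {3:b}
drop 5:b onto {4:o}
drop 6:i onto {1:i}
drop 7:i onto {6:i}
drop 8:o onto {5:b}
drop 9:b onto {8:o}
ground layer = {0:o, 1:i}
drop-orders for the pieces not yet dropped (sum over which currently-grounded one goes next):
  1 to go: {7} 1  {9} 1
  2 to go: {6,7} 1  {7,9} 2  {8,9} 1
  3 to go: {1,6,7} 1  {5,8,9} 1  {6,7,9} 3  {7,8,9} 3
  4 to go: {1,6,7,9} 4  {4,5,8,9} 1  {5,7,8,9} 4  {6,7,8,9} 6
  5 to go: {1,6,7,8,9} 10  {3,4,5,8,9} 1  {4,5,7,8,9} 5  {5,6,7,8,9} 10
  6 to go: {1,5,6,7,8,9} 20  {2,3,4,5,8,9} 1  {3,4,5,7,8,9} 6  {4,5,6,7,8,9} 15
  7 to go: {0,2,3,4,5,8,9} 1  {1,4,5,6,7,8,9} 35  {2,3,4,5,7,8,9} 7  {3,4,5,6,7,8,9} 21
  8 to go: {0,2,3,4,5,7,8,9} 8  {1,3,4,5,6,7,8,9} 56  {2,3,4,5,6,7,8,9} 28
  if 0:o drops first: 84 orders
  if 1:i drops first: 36 orders
heap linearizations: 120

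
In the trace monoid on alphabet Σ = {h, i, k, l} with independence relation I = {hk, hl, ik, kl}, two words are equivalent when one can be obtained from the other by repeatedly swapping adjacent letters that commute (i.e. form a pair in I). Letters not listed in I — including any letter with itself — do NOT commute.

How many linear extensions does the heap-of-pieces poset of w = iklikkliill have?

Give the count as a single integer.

165

0(i) covers ∅
1(k) covers ∅
2(l) covers 0:i
3(i) covers 2:l
4(k) covers 1:k
5(k) covers 4:k
6(l) covers 3:i
7(i) covers 6:l
8(i) covers 7:i
9(l) covers 8:i
10(l) covers 9:l
floor of heap: 0:i, 1:k
completions by unplaced set U, small U first (add the entries for U minus each lowest piece of U):
  |U|=1: {5}:1  {10}:1
  |U|=2: {4,5}:1  {5,10}:2  {9,10}:1
  |U|=3: {1,4,5}:1  {4,5,10}:3  {5,9,10}:3  {8,9,10}:1
  |U|=4: {1,4,5,10}:4  {4,5,9,10}:6  {5,8,9,10}:4  {7,8,9,10}:1
  |U|=5: {1,4,5,9,10}:10  {4,5,8,9,10}:10  {5,7,8,9,10}:5  {6,7,8,9,10}:1
  |U|=6: {1,4,5,8,9,10}:20  {3,6,7,8,9,10}:1  {4,5,7,8,9,10}:15  {5,6,7,8,9,10}:6
  |U|=7: {1,4,5,7,8,9,10}:35  {2,3,6,7,8,9,10}:1  {3,5,6,7,8,9,10}:7  {4,5,6,7,8,9,10}:21
  |U|=8: {0,2,3,6,7,8,9,10}:1  {1,4,5,6,7,8,9,10}:56  {2,3,5,6,7,8,9,10}:8  {3,4,5,6,7,8,9,10}:28
  |U|=9: {0,2,3,5,6,7,8,9,10}:9  {1,3,4,5,6,7,8,9,10}:84  {2,3,4,5,6,7,8,9,10}:36
  start at 0(i): 120
  start at 1(k): 45
sum over floor = 165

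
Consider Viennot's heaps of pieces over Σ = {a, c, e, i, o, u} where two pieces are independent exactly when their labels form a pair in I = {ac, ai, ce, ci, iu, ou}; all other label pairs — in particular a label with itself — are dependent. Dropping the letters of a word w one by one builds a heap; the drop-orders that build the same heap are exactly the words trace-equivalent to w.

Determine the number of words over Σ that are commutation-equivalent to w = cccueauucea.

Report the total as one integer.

piece 0:c — minimal
piece 1:c rests on {0:c}
piece 2:c rests on {1:c}
piece 3:u rests on {2:c}
piece 4:e rests on {3:u}
piece 5:a rests on {4:e}
piece 6:u rests on {5:a}
piece 7:u rests on {6:u}
piece 8:c rests on {7:u}
piece 9:e rests on {7:u}
piece 10:a rests on {9:e}
minimal pieces: {0:c}
ways to finish when only these pieces remain (= sum over removing one remaining piece with nothing left below it):
  1 left: {8}→1  {10}→1
  2 left: {8,10}→2  {9,10}→1
  3 left: {8,9,10}→3
  4 left: {7,8,9,10}→3
  5 left: {6,7,8,9,10}→3
  6 left: {5,6,7,8,9,10}→3
  7 left: {4,5,6,7,8,9,10}→3
  8 left: {3,4,5,6,7,8,9,10}→3
  9 left: {2,3,4,5,6,7,8,9,10}→3
  placing 0:c first → 3 extensions

3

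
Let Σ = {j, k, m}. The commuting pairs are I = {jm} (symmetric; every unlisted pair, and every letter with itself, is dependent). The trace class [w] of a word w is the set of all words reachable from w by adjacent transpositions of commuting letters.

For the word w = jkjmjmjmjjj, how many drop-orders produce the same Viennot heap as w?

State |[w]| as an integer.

84

#0=j has no predecessor
#1=k depends on [0:j]
#2=j depends on [1:k]
#3=m depends on [1:k]
#4=j depends on [2:j]
#5=m depends on [3:m]
#6=j depends on [4:j]
#7=m depends on [5:m]
#8=j depends on [6:j]
#9=j depends on [8:j]
#10=j depends on [9:j]
sources: [0:j]
N(rest) = Σ N(rest − s) over sources s of rest; N(one piece) = 1:
  size 1 → [7]=1  [10]=1
  size 2 → [5,7]=1  [7,10]=2  [9,10]=1
  size 3 → [3,5,7]=1  [5,7,10]=3  [7,9,10]=3  [8,9,10]=1
  size 4 → [3,5,7,10]=4  [5,7,9,10]=6  [6,8,9,10]=1  [7,8,9,10]=4
  size 5 → [3,5,7,9,10]=10  [4,6,8,9,10]=1  [5,7,8,9,10]=10  [6,7,8,9,10]=5
  size 6 → [2,4,6,8,9,10]=1  [3,5,7,8,9,10]=20  [4,6,7,8,9,10]=6  [5,6,7,8,9,10]=15
  size 7 → [2,4,6,7,8,9,10]=7  [3,5,6,7,8,9,10]=35  [4,5,6,7,8,9,10]=21
  size 8 → [2,4,5,6,7,8,9,10]=28  [3,4,5,6,7,8,9,10]=56
  size 9 → [2,3,4,5,6,7,8,9,10]=84
  first=0(j) contributes 84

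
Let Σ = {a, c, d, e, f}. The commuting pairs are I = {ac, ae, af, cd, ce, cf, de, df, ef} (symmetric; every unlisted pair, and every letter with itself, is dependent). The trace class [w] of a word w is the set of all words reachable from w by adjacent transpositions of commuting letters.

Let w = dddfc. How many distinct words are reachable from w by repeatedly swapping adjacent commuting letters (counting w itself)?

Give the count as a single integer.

20

0(d) covers ∅
1(d) covers 0:d
2(d) covers 1:d
3(f) covers ∅
4(c) covers ∅
floor of heap: 0:d, 3:f, 4:c
completions by unplaced set U, small U first (add the entries for U minus each lowest piece of U):
  |U|=1: {2}:1  {3}:1  {4}:1
  |U|=2: {1,2}:1  {2,3}:2  {2,4}:2  {3,4}:2
  |U|=3: {0,1,2}:1  {1,2,3}:3  {1,2,4}:3  {2,3,4}:6
  start at 0(d): 12
  start at 3(f): 4
  start at 4(c): 4
sum over floor = 20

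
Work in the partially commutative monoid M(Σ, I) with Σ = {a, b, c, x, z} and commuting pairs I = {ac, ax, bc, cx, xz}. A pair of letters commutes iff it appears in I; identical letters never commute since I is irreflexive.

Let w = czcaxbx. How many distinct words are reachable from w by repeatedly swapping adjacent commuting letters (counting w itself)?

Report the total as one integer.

18

0(c) covers ∅
1(z) covers 0:c
2(c) covers 1:z
3(a) covers 1:z
4(x) covers ∅
5(b) covers 3:a, 4:x
6(x) covers 5:b
floor of heap: 0:c, 4:x
completions by unplaced set U, small U first (add the entries for U minus each lowest piece of U):
  |U|=1: {2}:1  {6}:1
  |U|=2: {2,6}:2  {5,6}:1
  |U|=3: {2,5,6}:3  {3,5,6}:1  {4,5,6}:1
  |U|=4: {2,3,5,6}:4  {2,4,5,6}:4  {3,4,5,6}:2
  |U|=5: {1,2,3,5,6}:4  {2,3,4,5,6}:10
  start at 0(c): 14
  start at 4(x): 4
sum over floor = 18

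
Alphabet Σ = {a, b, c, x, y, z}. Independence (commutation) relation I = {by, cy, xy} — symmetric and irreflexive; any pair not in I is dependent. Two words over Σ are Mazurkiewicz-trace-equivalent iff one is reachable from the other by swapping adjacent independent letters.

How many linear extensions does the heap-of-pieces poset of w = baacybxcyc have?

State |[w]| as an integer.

piece 0:b — minimal
piece 1:a rests on {0:b}
piece 2:a rests on {1:a}
piece 3:c rests on {2:a}
piece 4:y rests on {2:a}
piece 5:b rests on {3:c}
piece 6:x rests on {5:b}
piece 7:c rests on {6:x}
piece 8:y rests on {4:y}
piece 9:c rests on {7:c}
minimal pieces: {0:b}
ways to finish when only these pieces remain (= sum over removing one remaining piece with nothing left below it):
  1 left: {8}→1  {9}→1
  2 left: {4,8}→1  {7,9}→1  {8,9}→2
  3 left: {4,8,9}→3  {6,7,9}→1  {7,8,9}→3
  4 left: {4,7,8,9}→6  {5,6,7,9}→1  {6,7,8,9}→4
  5 left: {3,5,6,7,9}→1  {4,6,7,8,9}→10  {5,6,7,8,9}→5
  6 left: {3,5,6,7,8,9}→6  {4,5,6,7,8,9}→15
  7 left: {3,4,5,6,7,8,9}→21
  8 left: {2,3,4,5,6,7,8,9}→21
  placing 0:b first → 21 extensions

21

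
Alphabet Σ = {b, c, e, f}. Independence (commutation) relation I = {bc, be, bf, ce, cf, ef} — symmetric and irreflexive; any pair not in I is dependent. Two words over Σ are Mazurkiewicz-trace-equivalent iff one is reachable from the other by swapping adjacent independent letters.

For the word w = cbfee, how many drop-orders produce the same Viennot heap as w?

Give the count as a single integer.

0(c) covers ∅
1(b) covers ∅
2(f) covers ∅
3(e) covers ∅
4(e) covers 3:e
floor of heap: 0:c, 1:b, 2:f, 3:e
completions by unplaced set U, small U first (add the entries for U minus each lowest piece of U):
  |U|=1: {0}:1  {1}:1  {2}:1  {4}:1
  |U|=2: {0,1}:2  {0,2}:2  {0,4}:2  {1,2}:2  {1,4}:2  {2,4}:2  {3,4}:1
  |U|=3: {0,1,2}:6  {0,1,4}:6  {0,2,4}:6  {0,3,4}:3  {1,2,4}:6  {1,3,4}:3  {2,3,4}:3
  start at 0(c): 12
  start at 1(b): 12
  start at 2(f): 12
  start at 3(e): 24
sum over floor = 60

60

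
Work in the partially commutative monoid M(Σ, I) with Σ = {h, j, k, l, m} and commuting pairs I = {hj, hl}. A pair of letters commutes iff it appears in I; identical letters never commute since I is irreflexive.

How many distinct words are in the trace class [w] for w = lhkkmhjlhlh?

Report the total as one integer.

40

piece 0:l — minimal
piece 1:h — minimal
piece 2:k rests on {0:l, 1:h}
piece 3:k rests on {2:k}
piece 4:m rests on {3:k}
piece 5:h rests on {4:m}
piece 6:j rests on {4:m}
piece 7:l rests on {6:j}
piece 8:h rests on {5:h}
piece 9:l rests on {7:l}
piece 10:h rests on {8:h}
minimal pieces: {0:l, 1:h}
ways to finish when only these pieces remain (= sum over removing one remaining piece with nothing left below it):
  1 left: {9}→1  {10}→1
  2 left: {7,9}→1  {8,10}→1  {9,10}→2
  3 left: {5,8,10}→1  {6,7,9}→1  {7,9,10}→3  {8,9,10}→3
  4 left: {5,8,9,10}→4  {6,7,9,10}→4  {7,8,9,10}→6
  5 left: {5,7,8,9,10}→10  {6,7,8,9,10}→10
  6 left: {5,6,7,8,9,10}→20
  7 left: {4,5,6,7,8,9,10}→20
  8 left: {3,4,5,6,7,8,9,10}→20
  9 left: {2,3,4,5,6,7,8,9,10}→20
  placing 0:l first → 20 extensions
  placing 1:h first → 20 extensions
total linear extensions = 40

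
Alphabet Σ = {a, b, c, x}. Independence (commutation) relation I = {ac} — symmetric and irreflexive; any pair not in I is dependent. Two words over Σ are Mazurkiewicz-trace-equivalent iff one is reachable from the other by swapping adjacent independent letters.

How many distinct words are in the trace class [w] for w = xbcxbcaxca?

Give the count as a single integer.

4

0(x) covers ∅
1(b) covers 0:x
2(c) covers 1:b
3(x) covers 2:c
4(b) covers 3:x
5(c) covers 4:b
6(a) covers 4:b
7(x) covers 5:c, 6:a
8(c) covers 7:x
9(a) covers 7:x
floor of heap: 0:x
completions by unplaced set U, small U first (add the entries for U minus each lowest piece of U):
  |U|=1: {8}:1  {9}:1
  |U|=2: {8,9}:2
  |U|=3: {7,8,9}:2
  |U|=4: {5,7,8,9}:2  {6,7,8,9}:2
  |U|=5: {5,6,7,8,9}:4
  |U|=6: {4,5,6,7,8,9}:4
  |U|=7: {3,4,5,6,7,8,9}:4
  |U|=8: {2,3,4,5,6,7,8,9}:4
  start at 0(x): 4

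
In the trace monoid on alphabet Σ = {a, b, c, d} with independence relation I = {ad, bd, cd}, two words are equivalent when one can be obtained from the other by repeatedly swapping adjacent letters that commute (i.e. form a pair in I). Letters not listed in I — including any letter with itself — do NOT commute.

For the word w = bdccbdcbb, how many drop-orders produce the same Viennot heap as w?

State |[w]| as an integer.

0(b) covers ∅
1(d) covers ∅
2(c) covers 0:b
3(c) covers 2:c
4(b) covers 3:c
5(d) covers 1:d
6(c) covers 4:b
7(b) covers 6:c
8(b) covers 7:b
floor of heap: 0:b, 1:d
completions by unplaced set U, small U first (add the entries for U minus each lowest piece of U):
  |U|=1: {5}:1  {8}:1
  |U|=2: {1,5}:1  {5,8}:2  {7,8}:1
  |U|=3: {1,5,8}:3  {5,7,8}:3  {6,7,8}:1
  |U|=4: {1,5,7,8}:6  {4,6,7,8}:1  {5,6,7,8}:4
  |U|=5: {1,5,6,7,8}:10  {3,4,6,7,8}:1  {4,5,6,7,8}:5
  |U|=6: {1,4,5,6,7,8}:15  {2,3,4,6,7,8}:1  {3,4,5,6,7,8}:6
  |U|=7: {0,2,3,4,6,7,8}:1  {1,3,4,5,6,7,8}:21  {2,3,4,5,6,7,8}:7
  start at 0(b): 28
  start at 1(d): 8
sum over floor = 36

36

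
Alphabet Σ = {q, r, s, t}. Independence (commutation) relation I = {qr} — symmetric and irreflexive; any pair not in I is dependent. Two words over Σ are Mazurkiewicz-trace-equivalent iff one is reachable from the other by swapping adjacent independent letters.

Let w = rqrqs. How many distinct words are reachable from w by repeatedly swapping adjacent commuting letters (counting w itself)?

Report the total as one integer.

6

piece 0:r — minimal
piece 1:q — minimal
piece 2:r rests on {0:r}
piece 3:q rests on {1:q}
piece 4:s rests on {2:r, 3:q}
minimal pieces: {0:r, 1:q}
ways to finish when only these pieces remain (= sum over removing one remaining piece with nothing left below it):
  1 left: {4}→1
  2 left: {2,4}→1  {3,4}→1
  3 left: {0,2,4}→1  {1,3,4}→1  {2,3,4}→2
  placing 0:r first → 3 extensions
  placing 1:q first → 3 extensions
total linear extensions = 6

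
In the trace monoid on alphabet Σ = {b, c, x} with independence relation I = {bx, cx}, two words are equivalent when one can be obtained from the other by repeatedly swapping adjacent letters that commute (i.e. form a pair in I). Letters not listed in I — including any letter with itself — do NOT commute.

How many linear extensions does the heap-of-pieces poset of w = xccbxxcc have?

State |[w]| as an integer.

56

piece 0:x — minimal
piece 1:c — minimal
piece 2:c rests on {1:c}
piece 3:b rests on {2:c}
piece 4:x rests on {0:x}
piece 5:x rests on {4:x}
piece 6:c rests on {3:b}
piece 7:c rests on {6:c}
minimal pieces: {0:x, 1:c}
ways to finish when only these pieces remain (= sum over removing one remaining piece with nothing left below it):
  1 left: {5}→1  {7}→1
  2 left: {4,5}→1  {5,7}→2  {6,7}→1
  3 left: {0,4,5}→1  {3,6,7}→1  {4,5,7}→3  {5,6,7}→3
  4 left: {0,4,5,7}→4  {2,3,6,7}→1  {3,5,6,7}→4  {4,5,6,7}→6
  5 left: {0,4,5,6,7}→10  {1,2,3,6,7}→1  {2,3,5,6,7}→5  {3,4,5,6,7}→10
  6 left: {0,3,4,5,6,7}→20  {1,2,3,5,6,7}→6  {2,3,4,5,6,7}→15
  placing 0:x first → 21 extensions
  placing 1:c first → 35 extensions
total linear extensions = 56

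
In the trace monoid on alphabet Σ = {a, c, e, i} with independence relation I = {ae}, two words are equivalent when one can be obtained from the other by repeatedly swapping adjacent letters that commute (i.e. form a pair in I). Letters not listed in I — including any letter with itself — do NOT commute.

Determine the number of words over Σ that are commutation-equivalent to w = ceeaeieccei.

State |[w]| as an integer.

4

drop 0:c onto floor
drop 1:e onto {0:c}
drop 2:e onto {1:e}
drop 3:a onto {0:c}
drop 4:e onto {2:e}
drop 5:i onto {3:a, 4:e}
drop 6:e onto {5:i}
drop 7:c onto {6:e}
drop 8:c onto {7:c}
drop 9:e onto {8:c}
drop 10:i onto {9:e}
ground layer = {0:c}
drop-orders for the pieces not yet dropped (sum over which currently-grounded one goes next):
  1 to go: {10} 1
  2 to go: {9,10} 1
  3 to go: {8,9,10} 1
  4 to go: {7,8,9,10} 1
  5 to go: {6,7,8,9,10} 1
  6 to go: {5,6,7,8,9,10} 1
  7 to go: {3,5,6,7,8,9,10} 1  {4,5,6,7,8,9,10} 1
  8 to go: {2,4,5,6,7,8,9,10} 1  {3,4,5,6,7,8,9,10} 2
  9 to go: {1,2,4,5,6,7,8,9,10} 1  {2,3,4,5,6,7,8,9,10} 3
  if 0:c drops first: 4 orders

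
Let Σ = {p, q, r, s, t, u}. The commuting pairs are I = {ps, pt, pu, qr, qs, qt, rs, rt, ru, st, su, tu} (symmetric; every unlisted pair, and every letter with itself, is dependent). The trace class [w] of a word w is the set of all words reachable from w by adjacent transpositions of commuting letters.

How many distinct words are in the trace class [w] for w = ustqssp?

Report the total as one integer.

140

0(u) covers ∅
1(s) covers ∅
2(t) covers ∅
3(q) covers 0:u
4(s) covers 1:s
5(s) covers 4:s
6(p) covers 3:q
floor of heap: 0:u, 1:s, 2:t
completions by unplaced set U, small U first (add the entries for U minus each lowest piece of U):
  |U|=1: {2}:1  {5}:1  {6}:1
  |U|=2: {2,5}:2  {2,6}:2  {3,6}:1  {4,5}:1  {5,6}:2
  |U|=3: {0,3,6}:1  {1,4,5}:1  {2,3,6}:3  {2,4,5}:3  {2,5,6}:6  {3,5,6}:3  {4,5,6}:3
  |U|=4: {0,2,3,6}:4  {0,3,5,6}:4  {1,2,4,5}:4  {1,4,5,6}:4  {2,3,5,6}:12  {2,4,5,6}:12  {3,4,5,6}:6
  |U|=5: {0,2,3,5,6}:20  {0,3,4,5,6}:10  {1,2,4,5,6}:20  {1,3,4,5,6}:10  {2,3,4,5,6}:30
  start at 0(u): 60
  start at 1(s): 60
  start at 2(t): 20
sum over floor = 140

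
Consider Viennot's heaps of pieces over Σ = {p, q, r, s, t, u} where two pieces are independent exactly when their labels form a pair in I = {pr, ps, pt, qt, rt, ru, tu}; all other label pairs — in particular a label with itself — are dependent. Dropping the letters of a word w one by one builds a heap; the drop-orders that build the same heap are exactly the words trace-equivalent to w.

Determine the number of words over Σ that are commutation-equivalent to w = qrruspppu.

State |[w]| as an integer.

#0=q has no predecessor
#1=r depends on [0:q]
#2=r depends on [1:r]
#3=u depends on [0:q]
#4=s depends on [2:r, 3:u]
#5=p depends on [3:u]
#6=p depends on [5:p]
#7=p depends on [6:p]
#8=u depends on [4:s, 7:p]
sources: [0:q]
N(rest) = Σ N(rest − s) over sources s of rest; N(one piece) = 1:
  size 1 → [8]=1
  size 2 → [4,8]=1  [7,8]=1
  size 3 → [2,4,8]=1  [4,7,8]=2  [6,7,8]=1
  size 4 → [1,2,4,8]=1  [2,4,7,8]=3  [4,6,7,8]=3  [5,6,7,8]=1
  size 5 → [1,2,4,7,8]=4  [2,4,6,7,8]=6  [4,5,6,7,8]=4
  size 6 → [1,2,4,6,7,8]=10  [2,4,5,6,7,8]=10  [3,4,5,6,7,8]=4
  size 7 → [1,2,4,5,6,7,8]=20  [2,3,4,5,6,7,8]=14
  first=0(q) contributes 34

34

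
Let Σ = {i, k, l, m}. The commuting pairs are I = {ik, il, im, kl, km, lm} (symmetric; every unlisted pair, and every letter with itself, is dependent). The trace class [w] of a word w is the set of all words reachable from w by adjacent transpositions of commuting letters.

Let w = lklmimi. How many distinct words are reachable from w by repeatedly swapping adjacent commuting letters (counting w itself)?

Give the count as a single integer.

0(l) covers ∅
1(k) covers ∅
2(l) covers 0:l
3(m) covers ∅
4(i) covers ∅
5(m) covers 3:m
6(i) covers 4:i
floor of heap: 0:l, 1:k, 3:m, 4:i
completions by unplaced set U, small U first (add the entries for U minus each lowest piece of U):
  |U|=1: {1}:1  {2}:1  {5}:1  {6}:1
  |U|=2: {0,2}:1  {1,2}:2  {1,5}:2  {1,6}:2  {2,5}:2  {2,6}:2  {3,5}:1  {4,6}:1  {5,6}:2
  |U|=3: {0,1,2}:3  {0,2,5}:3  {0,2,6}:3  {1,2,5}:6  {1,2,6}:6  {1,3,5}:3  {1,4,6}:3  {1,5,6}:6  {2,3,5}:3  {2,4,6}:3  {2,5,6}:6  {3,5,6}:3  {4,5,6}:3
  |U|=4: {0,1,2,5}:12  {0,1,2,6}:12  {0,2,3,5}:6  {0,2,4,6}:6  {0,2,5,6}:12  {1,2,3,5}:12  {1,2,4,6}:12  {1,2,5,6}:24  {1,3,5,6}:12  {1,4,5,6}:12  {2,3,5,6}:12  {2,4,5,6}:12  {3,4,5,6}:6
  |U|=5: {0,1,2,3,5}:30  {0,1,2,4,6}:30  {0,1,2,5,6}:60  {0,2,3,5,6}:30  {0,2,4,5,6}:30  {1,2,3,5,6}:60  {1,2,4,5,6}:60  {1,3,4,5,6}:30  {2,3,4,5,6}:30
  start at 0(l): 180
  start at 1(k): 90
  start at 3(m): 180
  start at 4(i): 180
sum over floor = 630

630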